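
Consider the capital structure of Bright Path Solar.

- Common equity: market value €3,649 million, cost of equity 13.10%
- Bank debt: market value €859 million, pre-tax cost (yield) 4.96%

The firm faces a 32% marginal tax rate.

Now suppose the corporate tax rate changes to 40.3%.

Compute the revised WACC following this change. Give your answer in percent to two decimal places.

11.17%

After the change:
Total capital V = 3649 + 859 = 4508.
Equity: weight = 3649/4508 = 0.8094; cost = 13.1%.
Bank debt: weight = 859/4508 = 0.1906; after-tax cost = 4.96% × (1 − 40.3%) = 2.9611%.
WACC = 0.8094 × 13.1000% + 0.1906 × 2.9611% = 11.1680%.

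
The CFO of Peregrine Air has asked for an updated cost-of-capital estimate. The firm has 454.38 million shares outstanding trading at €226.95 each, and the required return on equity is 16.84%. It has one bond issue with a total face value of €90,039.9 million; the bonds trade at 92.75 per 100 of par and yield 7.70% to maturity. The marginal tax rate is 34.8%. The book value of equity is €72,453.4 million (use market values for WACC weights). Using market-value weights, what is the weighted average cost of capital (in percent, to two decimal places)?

Market value of equity E = 226.95 × 454.38m = 103121.541m. Market value of debt D = 90039.9m × 92.75/100 = 83512.00725m.
Total capital V = 103121.541 + 83512.00725 = 186633.54825.
Equity: weight = 103121.541/186633.54825 = 0.5525; cost = 16.84%.
Bonds outstanding: weight = 83512.00725/186633.54825 = 0.4475; after-tax cost = 7.7% × (1 − 34.8%) = 5.0204%.
WACC = 0.5525 × 16.8400% + 0.4475 × 5.0204% = 11.5511%.

11.55%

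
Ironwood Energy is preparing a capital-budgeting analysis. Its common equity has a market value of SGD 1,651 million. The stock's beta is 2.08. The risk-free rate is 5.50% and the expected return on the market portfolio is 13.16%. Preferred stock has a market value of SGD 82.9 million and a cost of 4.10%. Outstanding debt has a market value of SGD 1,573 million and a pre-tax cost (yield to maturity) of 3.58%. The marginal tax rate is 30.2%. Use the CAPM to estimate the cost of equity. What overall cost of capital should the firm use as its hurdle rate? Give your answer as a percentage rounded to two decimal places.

11.99%

Market risk premium = 13.16% − 5.5% = 7.66%.
Cost of equity via CAPM: Re = 5.5% + 2.08 × 7.66% = 21.4328%.
Total capital V = 1651 + 82.9 + 1573 = 3306.9.
Equity: weight = 1651/3306.9 = 0.4993; cost = 21.4328%.
Preferred: weight = 82.9/3306.9 = 0.0251; cost = 4.1%.
Debt: weight = 1573/3306.9 = 0.4757; after-tax cost = 3.58% × (1 − 30.2%) = 2.4988%.
WACC = 0.4993 × 21.4328% + 0.0251 × 4.1000% + 0.4757 × 2.4988% = 11.9919%.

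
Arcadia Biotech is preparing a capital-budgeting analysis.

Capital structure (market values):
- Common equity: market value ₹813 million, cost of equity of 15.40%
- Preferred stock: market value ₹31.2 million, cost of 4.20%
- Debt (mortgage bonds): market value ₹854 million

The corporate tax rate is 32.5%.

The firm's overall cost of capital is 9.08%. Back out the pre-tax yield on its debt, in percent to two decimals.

4.80%

Total capital V = 813 + 31.2 + 854 = 1698.2.
Equity weight = 813/1698.2 = 0.4787.
Preferred weight = 31.2/1698.2 = 0.0184.
Mortgage bonds weight = 854/1698.2 = 0.5029.
Equity contribution = 0.4787 × 15.4% = 7.3726%.
Preferred contribution = 0.0184 × 4.2% = 0.0772%.
Remaining for debt = 9.08% − 7.4498% = 1.6302%.
Rd × (1 − 32.5%) × 0.5029 = 1.6302%  ⇒  Rd = 4.8025%.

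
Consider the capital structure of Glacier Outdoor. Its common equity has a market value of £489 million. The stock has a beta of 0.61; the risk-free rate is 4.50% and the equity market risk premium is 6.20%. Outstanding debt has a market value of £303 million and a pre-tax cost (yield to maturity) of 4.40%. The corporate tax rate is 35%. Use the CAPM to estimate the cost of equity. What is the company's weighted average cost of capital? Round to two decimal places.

Cost of equity via CAPM: Re = 4.5% + 0.61 × 6.2% = 8.2820%.
Total capital V = 489 + 303 = 792.
Equity: weight = 489/792 = 0.6174; cost = 8.282%.
Debt: weight = 303/792 = 0.3826; after-tax cost = 4.4% × (1 − 35%) = 2.8600%.
WACC = 0.6174 × 8.2820% + 0.3826 × 2.8600% = 6.2077%.

6.21%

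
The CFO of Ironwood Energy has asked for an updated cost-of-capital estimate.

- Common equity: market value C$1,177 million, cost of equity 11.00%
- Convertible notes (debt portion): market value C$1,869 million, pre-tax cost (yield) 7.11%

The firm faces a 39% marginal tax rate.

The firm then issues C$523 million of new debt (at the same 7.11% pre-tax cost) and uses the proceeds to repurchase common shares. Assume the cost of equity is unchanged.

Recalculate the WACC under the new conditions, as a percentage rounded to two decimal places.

After the change:
Total capital V = 654 + 2392 = 3046.
Equity: weight = 654/3046 = 0.2147; cost = 11%.
Convertible notes (debt portion): weight = 2392/3046 = 0.7853; after-tax cost = 7.11% × (1 − 39%) = 4.3371%.
WACC = 0.2147 × 11.0000% + 0.7853 × 4.3371% = 5.7677%.

5.77%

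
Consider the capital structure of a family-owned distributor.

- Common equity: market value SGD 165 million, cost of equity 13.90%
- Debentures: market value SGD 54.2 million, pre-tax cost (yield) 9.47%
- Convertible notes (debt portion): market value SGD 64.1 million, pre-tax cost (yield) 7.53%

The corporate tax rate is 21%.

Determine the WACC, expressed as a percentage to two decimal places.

10.87%

Total capital V = 165 + 54.2 + 64.1 = 283.3.
Equity: weight = 165/283.3 = 0.5824; cost = 13.9%.
Debentures: weight = 54.2/283.3 = 0.1913; after-tax cost = 9.47% × (1 − 21%) = 7.4813%.
Convertible notes (debt portion): weight = 64.1/283.3 = 0.2263; after-tax cost = 7.53% × (1 − 21%) = 5.9487%.
WACC = 0.5824 × 13.9000% + 0.1913 × 7.4813% + 0.2263 × 5.9487% = 10.8729%.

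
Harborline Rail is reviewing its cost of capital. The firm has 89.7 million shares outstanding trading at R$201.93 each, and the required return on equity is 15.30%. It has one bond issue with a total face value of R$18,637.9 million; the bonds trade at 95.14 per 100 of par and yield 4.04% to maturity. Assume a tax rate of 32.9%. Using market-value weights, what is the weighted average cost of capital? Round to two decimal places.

9.07%

Market value of equity E = 201.93 × 89.7m = 18113.121m. Market value of debt D = 18637.9m × 95.14/100 = 17732.09806m.
Total capital V = 18113.121 + 17732.09806 = 35845.21906.
Equity: weight = 18113.121/35845.21906 = 0.5053; cost = 15.3%.
Bonds outstanding: weight = 17732.09806/35845.21906 = 0.4947; after-tax cost = 4.04% × (1 − 32.9%) = 2.7108%.
WACC = 0.5053 × 15.3000% + 0.4947 × 2.7108% = 9.0723%.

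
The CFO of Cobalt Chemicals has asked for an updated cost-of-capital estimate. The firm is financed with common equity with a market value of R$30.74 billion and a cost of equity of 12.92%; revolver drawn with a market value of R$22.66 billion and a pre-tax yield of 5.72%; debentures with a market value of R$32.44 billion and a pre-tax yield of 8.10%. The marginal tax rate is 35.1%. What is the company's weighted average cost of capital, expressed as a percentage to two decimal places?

7.59%

Total capital V = 30.74 + 22.66 + 32.44 = 85.84.
Equity: weight = 30.74/85.84 = 0.3581; cost = 12.92%.
Revolver drawn: weight = 22.66/85.84 = 0.2640; after-tax cost = 5.72% × (1 − 35.1%) = 3.7123%.
Debentures: weight = 32.44/85.84 = 0.3779; after-tax cost = 8.1% × (1 − 35.1%) = 5.2569%.
WACC = 0.3581 × 12.9200% + 0.2640 × 3.7123% + 0.3779 × 5.2569% = 7.5934%.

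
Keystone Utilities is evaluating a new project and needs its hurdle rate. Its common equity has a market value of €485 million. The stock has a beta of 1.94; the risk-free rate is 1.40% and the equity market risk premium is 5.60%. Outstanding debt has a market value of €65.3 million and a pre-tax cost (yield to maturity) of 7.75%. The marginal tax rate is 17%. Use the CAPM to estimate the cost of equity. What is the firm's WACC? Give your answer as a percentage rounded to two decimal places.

11.57%

Cost of equity via CAPM: Re = 1.4% + 1.94 × 5.6% = 12.2640%.
Total capital V = 485 + 65.3 = 550.3.
Equity: weight = 485/550.3 = 0.8813; cost = 12.264%.
Debt: weight = 65.3/550.3 = 0.1187; after-tax cost = 7.75% × (1 − 17%) = 6.4325%.
WACC = 0.8813 × 12.2640% + 0.1187 × 6.4325% = 11.5720%.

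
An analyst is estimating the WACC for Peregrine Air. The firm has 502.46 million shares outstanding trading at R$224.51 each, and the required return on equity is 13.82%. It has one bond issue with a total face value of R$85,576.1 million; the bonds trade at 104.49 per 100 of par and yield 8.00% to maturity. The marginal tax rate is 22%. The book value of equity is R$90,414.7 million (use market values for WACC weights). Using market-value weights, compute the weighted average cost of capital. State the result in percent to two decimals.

10.47%

Market value of equity E = 224.51 × 502.46m = 112807.2946m. Market value of debt D = 85576.1m × 104.49/100 = 89418.46689m.
Total capital V = 112807.2946 + 89418.46689 = 202225.76149.
Equity: weight = 112807.2946/202225.76149 = 0.5578; cost = 13.82%.
Bonds outstanding: weight = 89418.46689/202225.76149 = 0.4422; after-tax cost = 8% × (1 − 22%) = 6.2400%.
WACC = 0.5578 × 13.8200% + 0.4422 × 6.2400% = 10.4683%.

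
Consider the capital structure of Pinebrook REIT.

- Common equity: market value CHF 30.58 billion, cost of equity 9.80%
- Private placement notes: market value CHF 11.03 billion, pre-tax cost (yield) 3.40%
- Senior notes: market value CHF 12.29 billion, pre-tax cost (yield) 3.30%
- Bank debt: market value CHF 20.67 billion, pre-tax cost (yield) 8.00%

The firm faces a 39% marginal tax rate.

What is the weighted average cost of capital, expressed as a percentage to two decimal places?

Total capital V = 30.58 + 11.03 + 12.29 + 20.67 = 74.57.
Equity: weight = 30.58/74.57 = 0.4101; cost = 9.8%.
Private placement notes: weight = 11.03/74.57 = 0.1479; after-tax cost = 3.4% × (1 − 39%) = 2.0740%.
Senior notes: weight = 12.29/74.57 = 0.1648; after-tax cost = 3.3% × (1 − 39%) = 2.0130%.
Bank debt: weight = 20.67/74.57 = 0.2772; after-tax cost = 8% × (1 − 39%) = 4.8800%.
WACC = 0.4101 × 9.8000% + 0.1479 × 2.0740% + 0.1648 × 2.0130% + 0.2772 × 4.8800% = 6.0101%.

6.01%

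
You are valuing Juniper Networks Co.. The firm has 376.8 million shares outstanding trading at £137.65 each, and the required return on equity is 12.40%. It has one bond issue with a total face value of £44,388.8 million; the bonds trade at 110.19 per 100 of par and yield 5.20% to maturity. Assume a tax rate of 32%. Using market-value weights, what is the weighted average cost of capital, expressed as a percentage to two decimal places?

Market value of equity E = 137.65 × 376.8m = 51866.52m. Market value of debt D = 44388.8m × 110.19/100 = 48912.01872m.
Total capital V = 51866.52 + 48912.01872 = 100778.53872.
Equity: weight = 51866.52/100778.53872 = 0.5147; cost = 12.4%.
Bonds outstanding: weight = 48912.01872/100778.53872 = 0.4853; after-tax cost = 5.2% × (1 − 32%) = 3.5360%.
WACC = 0.5147 × 12.4000% + 0.4853 × 3.5360% = 8.0979%.

8.10%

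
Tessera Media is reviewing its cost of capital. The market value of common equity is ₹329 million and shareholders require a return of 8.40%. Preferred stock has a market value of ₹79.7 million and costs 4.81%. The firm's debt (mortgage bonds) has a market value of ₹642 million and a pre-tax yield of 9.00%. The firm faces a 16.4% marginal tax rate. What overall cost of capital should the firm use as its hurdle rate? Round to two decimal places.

7.59%

Total capital V = 329 + 79.7 + 642 = 1050.7.
Equity: weight = 329/1050.7 = 0.3131; cost = 8.4%.
Preferred: weight = 79.7/1050.7 = 0.0759; cost = 4.81%.
Mortgage bonds: weight = 642/1050.7 = 0.6110; after-tax cost = 9% × (1 − 16.4%) = 7.5240%.
WACC = 0.3131 × 8.4000% + 0.0759 × 4.8100% + 0.6110 × 7.5240% = 7.5924%.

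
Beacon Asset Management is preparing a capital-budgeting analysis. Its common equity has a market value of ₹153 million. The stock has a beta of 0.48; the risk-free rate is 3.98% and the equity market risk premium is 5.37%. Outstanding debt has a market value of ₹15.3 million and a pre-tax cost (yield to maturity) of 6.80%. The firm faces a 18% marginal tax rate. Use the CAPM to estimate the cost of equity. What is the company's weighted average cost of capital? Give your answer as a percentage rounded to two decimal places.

6.47%

Cost of equity via CAPM: Re = 3.98% + 0.48 × 5.37% = 6.5576%.
Total capital V = 153 + 15.3 = 168.3.
Equity: weight = 153/168.3 = 0.9091; cost = 6.5576%.
Debt: weight = 15.3/168.3 = 0.0909; after-tax cost = 6.8% × (1 − 18%) = 5.5760%.
WACC = 0.9091 × 6.5576% + 0.0909 × 5.5760% = 6.4684%.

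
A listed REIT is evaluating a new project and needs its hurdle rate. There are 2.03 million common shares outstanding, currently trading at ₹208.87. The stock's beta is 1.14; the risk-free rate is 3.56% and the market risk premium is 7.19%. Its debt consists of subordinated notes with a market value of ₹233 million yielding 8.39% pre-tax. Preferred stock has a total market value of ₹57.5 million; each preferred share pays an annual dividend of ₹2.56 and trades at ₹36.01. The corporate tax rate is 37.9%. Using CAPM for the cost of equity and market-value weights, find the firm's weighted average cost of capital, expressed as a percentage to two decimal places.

Cost of equity via CAPM: Re = 3.56% + 1.14 × 7.19% = 11.7566%.
Cost of preferred: Rp = 2.56 / 36.01 = 7.1091%.
Market value of equity E = 208.87 × 2.03m = 424.0061m.
Total capital V = 424.0061 + 57.5 + 233 = 714.5061.
Equity: weight = 424.0061/714.5061 = 0.5934; cost = 11.7566%.
Preferred: weight = 57.5/714.5061 = 0.0805; cost = 7.1091%.
Subordinated notes: weight = 233/714.5061 = 0.3261; after-tax cost = 8.39% × (1 − 37.9%) = 5.2102%.
WACC = 0.5934 × 11.7566% + 0.0805 × 7.1091% + 0.3261 × 5.2102% = 9.2478%.

9.25%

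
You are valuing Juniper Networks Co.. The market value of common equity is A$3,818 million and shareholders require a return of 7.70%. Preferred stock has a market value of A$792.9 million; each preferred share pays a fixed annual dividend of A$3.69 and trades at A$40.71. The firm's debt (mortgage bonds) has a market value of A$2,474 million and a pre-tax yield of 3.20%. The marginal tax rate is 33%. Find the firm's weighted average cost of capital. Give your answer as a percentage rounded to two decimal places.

Cost of preferred: Rp = 3.69 / 40.71 = 9.0641%.
Total capital V = 3818 + 792.9 + 2474 = 7084.9.
Equity: weight = 3818/7084.9 = 0.5389; cost = 7.7%.
Preferred: weight = 792.9/7084.9 = 0.1119; cost = 9.0641%.
Mortgage bonds: weight = 2474/7084.9 = 0.3492; after-tax cost = 3.2% × (1 − 33%) = 2.1440%.
WACC = 0.5389 × 7.7000% + 0.1119 × 9.0641% + 0.3492 × 2.1440% = 5.9125%.

5.91%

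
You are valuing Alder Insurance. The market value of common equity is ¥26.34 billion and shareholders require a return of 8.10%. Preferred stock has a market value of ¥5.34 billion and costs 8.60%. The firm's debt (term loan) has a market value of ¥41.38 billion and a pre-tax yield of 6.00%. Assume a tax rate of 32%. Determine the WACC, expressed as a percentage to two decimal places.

Total capital V = 26.34 + 5.34 + 41.38 = 73.06.
Equity: weight = 26.34/73.06 = 0.3605; cost = 8.1%.
Preferred: weight = 5.34/73.06 = 0.0731; cost = 8.6%.
Term loan: weight = 41.38/73.06 = 0.5664; after-tax cost = 6% × (1 − 32%) = 4.0800%.
WACC = 0.3605 × 8.1000% + 0.0731 × 8.6000% + 0.5664 × 4.0800% = 5.8597%.

5.86%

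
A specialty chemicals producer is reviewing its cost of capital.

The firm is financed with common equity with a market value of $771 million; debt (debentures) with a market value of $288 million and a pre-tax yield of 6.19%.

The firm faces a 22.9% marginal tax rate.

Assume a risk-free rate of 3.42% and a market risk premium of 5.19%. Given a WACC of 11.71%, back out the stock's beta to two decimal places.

2.10

Total capital V = 771 + 288 = 1059.
Equity weight = 771/1059 = 0.7280.
Debentures weight = 288/1059 = 0.2720.
Debt contribution = 0.2720 × 6.19% × (1 − 22.9%) = 1.2979%.
Required equity contribution = 11.71% − 1.2979% = 10.4121%  ⇒  Re = 14.3014%.
CAPM: 14.3014% = 3.42% + β × 5.19%  ⇒  β = 2.0966.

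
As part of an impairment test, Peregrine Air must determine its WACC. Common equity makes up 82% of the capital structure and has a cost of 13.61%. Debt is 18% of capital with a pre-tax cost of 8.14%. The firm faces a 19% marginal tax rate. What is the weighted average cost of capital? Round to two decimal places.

After-tax cost of debt = 8.14% × (1 − 19%) = 6.5934%.
WACC = 0.820 × 13.6100% + 0.180 × 6.5934% = 12.3470%.

12.35%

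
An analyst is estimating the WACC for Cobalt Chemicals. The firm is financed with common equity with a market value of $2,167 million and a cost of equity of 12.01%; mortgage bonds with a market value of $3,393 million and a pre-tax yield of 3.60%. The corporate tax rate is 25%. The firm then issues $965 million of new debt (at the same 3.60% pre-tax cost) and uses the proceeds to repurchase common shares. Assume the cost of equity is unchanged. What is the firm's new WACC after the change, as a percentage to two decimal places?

After the change:
Total capital V = 1202 + 4358 = 5560.
Equity: weight = 1202/5560 = 0.2162; cost = 12.01%.
Mortgage bonds: weight = 4358/5560 = 0.7838; after-tax cost = 3.6% × (1 − 25%) = 2.7000%.
WACC = 0.2162 × 12.0100% + 0.7838 × 2.7000% = 4.7127%.

4.71%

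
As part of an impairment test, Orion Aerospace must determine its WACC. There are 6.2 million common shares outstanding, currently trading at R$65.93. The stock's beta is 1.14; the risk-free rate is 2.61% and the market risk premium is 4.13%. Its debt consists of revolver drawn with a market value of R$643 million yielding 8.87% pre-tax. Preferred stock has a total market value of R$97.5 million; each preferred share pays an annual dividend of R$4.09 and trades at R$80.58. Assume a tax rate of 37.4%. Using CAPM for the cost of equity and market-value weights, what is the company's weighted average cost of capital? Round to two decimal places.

Cost of equity via CAPM: Re = 2.61% + 1.14 × 4.13% = 7.3182%.
Cost of preferred: Rp = 4.09 / 80.58 = 5.0757%.
Market value of equity E = 65.93 × 6.2m = 408.766m.
Total capital V = 408.766 + 97.5 + 643 = 1149.266.
Equity: weight = 408.766/1149.266 = 0.3557; cost = 7.3182%.
Preferred: weight = 97.5/1149.266 = 0.0848; cost = 5.0757%.
Revolver drawn: weight = 643/1149.266 = 0.5595; after-tax cost = 8.87% × (1 − 37.4%) = 5.5526%.
WACC = 0.3557 × 7.3182% + 0.0848 × 5.0757% + 0.5595 × 5.5526% = 6.1401%.

6.14%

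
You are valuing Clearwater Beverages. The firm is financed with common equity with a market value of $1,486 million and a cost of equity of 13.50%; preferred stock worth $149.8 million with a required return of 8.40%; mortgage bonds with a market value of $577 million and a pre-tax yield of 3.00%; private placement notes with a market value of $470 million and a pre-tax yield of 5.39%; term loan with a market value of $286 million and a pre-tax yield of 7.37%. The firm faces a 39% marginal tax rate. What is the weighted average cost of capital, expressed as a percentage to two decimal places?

Total capital V = 1486 + 149.8 + 577 + 470 + 286 = 2968.8.
Equity: weight = 1486/2968.8 = 0.5005; cost = 13.5%.
Preferred: weight = 149.8/2968.8 = 0.0505; cost = 8.4%.
Mortgage bonds: weight = 577/2968.8 = 0.1944; after-tax cost = 3% × (1 − 39%) = 1.8300%.
Private placement notes: weight = 470/2968.8 = 0.1583; after-tax cost = 5.39% × (1 − 39%) = 3.2879%.
Term loan: weight = 286/2968.8 = 0.0963; after-tax cost = 7.37% × (1 − 39%) = 4.4957%.
WACC = 0.5005 × 13.5000% + 0.0505 × 8.4000% + 0.1944 × 1.8300% + 0.1583 × 3.2879% + 0.0963 × 4.4957% = 8.4904%.

8.49%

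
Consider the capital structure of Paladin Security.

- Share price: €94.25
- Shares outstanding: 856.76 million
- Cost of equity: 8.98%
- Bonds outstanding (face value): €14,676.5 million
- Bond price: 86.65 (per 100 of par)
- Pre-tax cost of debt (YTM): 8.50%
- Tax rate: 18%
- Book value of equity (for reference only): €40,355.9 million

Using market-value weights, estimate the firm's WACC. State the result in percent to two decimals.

8.71%

Market value of equity E = 94.25 × 856.76m = 80749.63m. Market value of debt D = 14676.5m × 86.65/100 = 12717.18725m.
Total capital V = 80749.63 + 12717.18725 = 93466.81725.
Equity: weight = 80749.63/93466.81725 = 0.8639; cost = 8.98%.
Bonds outstanding: weight = 12717.18725/93466.81725 = 0.1361; after-tax cost = 8.5% × (1 − 18%) = 6.9700%.
WACC = 0.8639 × 8.9800% + 0.1361 × 6.9700% = 8.7065%.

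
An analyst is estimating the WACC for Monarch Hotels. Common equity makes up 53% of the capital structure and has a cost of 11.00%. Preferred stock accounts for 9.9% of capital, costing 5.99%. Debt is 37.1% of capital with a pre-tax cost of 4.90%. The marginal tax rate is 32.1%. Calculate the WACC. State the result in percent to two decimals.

After-tax cost of debt = 4.9% × (1 − 32.1%) = 3.3271%.
WACC = 0.530 × 11.0000% + 0.099 × 5.9900% + 0.371 × 3.3271% = 7.6574%.

7.66%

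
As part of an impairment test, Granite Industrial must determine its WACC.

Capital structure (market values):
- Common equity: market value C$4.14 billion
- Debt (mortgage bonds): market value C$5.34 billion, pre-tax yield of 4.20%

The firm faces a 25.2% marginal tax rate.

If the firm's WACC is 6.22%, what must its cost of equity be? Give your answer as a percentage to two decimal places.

Total capital V = 4.14 + 5.34 = 9.48.
Equity weight = 4.14/9.48 = 0.4367.
Mortgage bonds weight = 5.34/9.48 = 0.5633.
Debt contribution = 0.5633 × 4.2% × (1 − 25.2%) = 1.7696%.
Required equity contribution = 6.22% − 1.7696% = 4.4504%.
Re = 4.4504% / 0.4367 = 10.1907%.

10.19%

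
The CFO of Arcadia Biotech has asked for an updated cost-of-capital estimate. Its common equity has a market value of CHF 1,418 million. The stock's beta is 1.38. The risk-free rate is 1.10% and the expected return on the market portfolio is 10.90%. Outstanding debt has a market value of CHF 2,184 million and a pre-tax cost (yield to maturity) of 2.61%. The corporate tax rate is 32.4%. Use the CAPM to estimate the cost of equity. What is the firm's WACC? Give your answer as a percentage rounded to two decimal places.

Market risk premium = 10.9% − 1.1% = 9.8%.
Cost of equity via CAPM: Re = 1.1% + 1.38 × 9.8% = 14.6240%.
Total capital V = 1418 + 2184 = 3602.
Equity: weight = 1418/3602 = 0.3937; cost = 14.624%.
Debt: weight = 2184/3602 = 0.6063; after-tax cost = 2.61% × (1 − 32.4%) = 1.7644%.
WACC = 0.3937 × 14.6240% + 0.6063 × 1.7644% = 6.8268%.

6.83%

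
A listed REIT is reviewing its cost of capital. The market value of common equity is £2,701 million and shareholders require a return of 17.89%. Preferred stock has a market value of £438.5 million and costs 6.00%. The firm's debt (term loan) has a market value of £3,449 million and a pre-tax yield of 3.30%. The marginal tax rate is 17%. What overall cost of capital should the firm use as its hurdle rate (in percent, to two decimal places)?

Total capital V = 2701 + 438.5 + 3449 = 6588.5.
Equity: weight = 2701/6588.5 = 0.4100; cost = 17.89%.
Preferred: weight = 438.5/6588.5 = 0.0666; cost = 6%.
Term loan: weight = 3449/6588.5 = 0.5235; after-tax cost = 3.3% × (1 − 17%) = 2.7390%.
WACC = 0.4100 × 17.8900% + 0.0666 × 6.0000% + 0.5235 × 2.7390% = 9.1673%.

9.17%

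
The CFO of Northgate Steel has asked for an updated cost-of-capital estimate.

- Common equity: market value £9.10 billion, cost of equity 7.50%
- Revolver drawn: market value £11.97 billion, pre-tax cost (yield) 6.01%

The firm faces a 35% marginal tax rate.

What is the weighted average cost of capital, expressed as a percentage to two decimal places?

5.46%

Total capital V = 9.1 + 11.97 = 21.07.
Equity: weight = 9.1/21.07 = 0.4319; cost = 7.5%.
Revolver drawn: weight = 11.97/21.07 = 0.5681; after-tax cost = 6.01% × (1 − 35%) = 3.9065%.
WACC = 0.4319 × 7.5000% + 0.5681 × 3.9065% = 5.4585%.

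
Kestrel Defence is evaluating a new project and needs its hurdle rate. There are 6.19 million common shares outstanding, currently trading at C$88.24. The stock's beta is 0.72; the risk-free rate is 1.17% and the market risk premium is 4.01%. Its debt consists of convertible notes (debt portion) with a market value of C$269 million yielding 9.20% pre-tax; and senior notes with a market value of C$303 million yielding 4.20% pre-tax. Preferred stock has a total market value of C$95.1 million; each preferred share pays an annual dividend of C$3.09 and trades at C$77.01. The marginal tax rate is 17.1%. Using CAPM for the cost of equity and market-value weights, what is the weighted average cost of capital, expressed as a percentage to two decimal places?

4.70%

Cost of equity via CAPM: Re = 1.17% + 0.72 × 4.01% = 4.0572%.
Cost of preferred: Rp = 3.09 / 77.01 = 4.0125%.
Market value of equity E = 88.24 × 6.19m = 546.2056m.
Total capital V = 546.2056 + 95.1 + 269 + 303 = 1213.3056.
Equity: weight = 546.2056/1213.3056 = 0.4502; cost = 4.0572%.
Preferred: weight = 95.1/1213.3056 = 0.0784; cost = 4.0125%.
Convertible notes (debt portion): weight = 269/1213.3056 = 0.2217; after-tax cost = 9.2% × (1 − 17.1%) = 7.6268%.
Senior notes: weight = 303/1213.3056 = 0.2497; after-tax cost = 4.2% × (1 − 17.1%) = 3.4818%.
WACC = 0.4502 × 4.0572% + 0.0784 × 4.0125% + 0.2217 × 7.6268% + 0.2497 × 3.4818% = 4.7014%.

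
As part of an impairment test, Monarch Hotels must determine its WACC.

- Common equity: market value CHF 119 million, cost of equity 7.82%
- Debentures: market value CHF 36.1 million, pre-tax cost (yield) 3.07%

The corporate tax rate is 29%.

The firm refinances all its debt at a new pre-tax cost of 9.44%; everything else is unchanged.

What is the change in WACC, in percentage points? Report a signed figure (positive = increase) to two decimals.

Current WACC:
Total capital V = 119 + 36.1 = 155.1.
Equity: weight = 119/155.1 = 0.7672; cost = 7.82%.
Debentures: weight = 36.1/155.1 = 0.2328; after-tax cost = 3.07% × (1 − 29%) = 2.1797%.
WACC = 0.7672 × 7.8200% + 0.2328 × 2.1797% = 6.5072%.
After the change:
Total capital V = 119 + 36.1 = 155.1.
Equity: weight = 119/155.1 = 0.7672; cost = 7.82%.
Debentures: weight = 36.1/155.1 = 0.2328; after-tax cost = 9.44% × (1 − 29%) = 6.7024%.
WACC = 0.7672 × 7.8200% + 0.2328 × 6.7024% = 7.5599%.
Change in WACC = 7.5599% − 6.5072% = 1.0527 pp.

+1.05 pp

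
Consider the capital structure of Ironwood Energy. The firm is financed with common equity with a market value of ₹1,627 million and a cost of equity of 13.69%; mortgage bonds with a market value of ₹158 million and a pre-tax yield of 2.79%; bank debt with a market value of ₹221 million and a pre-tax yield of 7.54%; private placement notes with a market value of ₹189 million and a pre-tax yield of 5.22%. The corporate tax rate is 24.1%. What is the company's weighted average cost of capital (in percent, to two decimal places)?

11.22%

Total capital V = 1627 + 158 + 221 + 189 = 2195.
Equity: weight = 1627/2195 = 0.7412; cost = 13.69%.
Mortgage bonds: weight = 158/2195 = 0.0720; after-tax cost = 2.79% × (1 − 24.1%) = 2.1176%.
Bank debt: weight = 221/2195 = 0.1007; after-tax cost = 7.54% × (1 − 24.1%) = 5.7229%.
Private placement notes: weight = 189/2195 = 0.0861; after-tax cost = 5.22% × (1 − 24.1%) = 3.9620%.
WACC = 0.7412 × 13.6900% + 0.0720 × 2.1176% + 0.1007 × 5.7229% + 0.0861 × 3.9620% = 11.2172%.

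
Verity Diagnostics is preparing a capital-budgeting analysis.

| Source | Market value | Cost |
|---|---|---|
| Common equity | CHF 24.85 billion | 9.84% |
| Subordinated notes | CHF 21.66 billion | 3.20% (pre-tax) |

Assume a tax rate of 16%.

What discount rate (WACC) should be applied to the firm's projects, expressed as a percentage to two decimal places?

Total capital V = 24.85 + 21.66 = 46.51.
Equity: weight = 24.85/46.51 = 0.5343; cost = 9.84%.
Subordinated notes: weight = 21.66/46.51 = 0.4657; after-tax cost = 3.2% × (1 − 16%) = 2.6880%.
WACC = 0.5343 × 9.8400% + 0.4657 × 2.6880% = 6.5093%.

6.51%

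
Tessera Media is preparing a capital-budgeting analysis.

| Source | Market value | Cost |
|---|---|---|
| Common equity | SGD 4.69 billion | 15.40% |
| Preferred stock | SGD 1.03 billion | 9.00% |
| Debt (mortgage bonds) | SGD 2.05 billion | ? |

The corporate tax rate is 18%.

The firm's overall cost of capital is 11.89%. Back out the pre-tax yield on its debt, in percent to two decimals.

Total capital V = 4.69 + 1.03 + 2.05 = 7.77.
Equity weight = 4.69/7.77 = 0.6036.
Preferred weight = 1.03/7.77 = 0.1326.
Mortgage bonds weight = 2.05/7.77 = 0.2638.
Equity contribution = 0.6036 × 15.4% = 9.2955%.
Preferred contribution = 0.1326 × 9% = 1.1931%.
Remaining for debt = 11.89% − 10.4885% = 1.4015%.
Rd × (1 − 18%) × 0.2638 = 1.4015%  ⇒  Rd = 6.4779%.

6.48%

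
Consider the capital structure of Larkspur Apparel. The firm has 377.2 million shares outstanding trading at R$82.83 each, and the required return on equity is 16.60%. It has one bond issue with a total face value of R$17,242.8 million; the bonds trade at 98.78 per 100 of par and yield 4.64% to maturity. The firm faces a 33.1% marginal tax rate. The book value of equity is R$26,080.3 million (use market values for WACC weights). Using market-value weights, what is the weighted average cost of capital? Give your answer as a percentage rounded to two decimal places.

11.84%

Market value of equity E = 82.83 × 377.2m = 31243.476m. Market value of debt D = 17242.8m × 98.78/100 = 17032.43784m.
Total capital V = 31243.476 + 17032.43784 = 48275.91384.
Equity: weight = 31243.476/48275.91384 = 0.6472; cost = 16.6%.
Bonds outstanding: weight = 17032.43784/48275.91384 = 0.3528; after-tax cost = 4.64% × (1 − 33.1%) = 3.1042%.
WACC = 0.6472 × 16.6000% + 0.3528 × 3.1042% = 11.8385%.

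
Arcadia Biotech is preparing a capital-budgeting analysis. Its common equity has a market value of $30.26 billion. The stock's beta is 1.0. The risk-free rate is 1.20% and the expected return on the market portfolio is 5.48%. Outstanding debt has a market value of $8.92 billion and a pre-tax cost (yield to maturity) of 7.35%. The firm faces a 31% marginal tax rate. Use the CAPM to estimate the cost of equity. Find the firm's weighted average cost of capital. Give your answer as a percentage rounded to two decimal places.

Market risk premium = 5.48% − 1.2% = 4.28%.
Cost of equity via CAPM: Re = 1.2% + 1.0 × 4.28% = 5.4800%.
Total capital V = 30.26 + 8.92 = 39.18.
Equity: weight = 30.26/39.18 = 0.7723; cost = 5.48%.
Debt: weight = 8.92/39.18 = 0.2277; after-tax cost = 7.35% × (1 − 31%) = 5.0715%.
WACC = 0.7723 × 5.4800% + 0.2277 × 5.0715% = 5.3870%.

5.39%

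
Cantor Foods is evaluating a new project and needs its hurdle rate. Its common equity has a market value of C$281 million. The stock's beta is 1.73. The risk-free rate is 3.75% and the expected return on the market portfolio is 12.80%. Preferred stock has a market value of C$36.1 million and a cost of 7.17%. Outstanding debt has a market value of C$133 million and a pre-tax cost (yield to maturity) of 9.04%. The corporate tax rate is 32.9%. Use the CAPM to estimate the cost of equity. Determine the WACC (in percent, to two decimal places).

Market risk premium = 12.8% − 3.75% = 9.05%.
Cost of equity via CAPM: Re = 3.75% + 1.73 × 9.05% = 19.4065%.
Total capital V = 281 + 36.1 + 133 = 450.1.
Equity: weight = 281/450.1 = 0.6243; cost = 19.4065%.
Preferred: weight = 36.1/450.1 = 0.0802; cost = 7.17%.
Debt: weight = 133/450.1 = 0.2955; after-tax cost = 9.04% × (1 − 32.9%) = 6.0658%.
WACC = 0.6243 × 19.4065% + 0.0802 × 7.1700% + 0.2955 × 6.0658% = 14.4830%.

14.48%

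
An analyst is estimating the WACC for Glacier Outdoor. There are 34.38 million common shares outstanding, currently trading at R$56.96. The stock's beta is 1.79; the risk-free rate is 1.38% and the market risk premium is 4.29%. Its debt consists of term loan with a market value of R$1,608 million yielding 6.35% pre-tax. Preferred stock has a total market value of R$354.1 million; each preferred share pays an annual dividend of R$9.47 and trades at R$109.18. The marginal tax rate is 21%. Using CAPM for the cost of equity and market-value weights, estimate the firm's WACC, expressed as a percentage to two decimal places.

Cost of equity via CAPM: Re = 1.38% + 1.79 × 4.29% = 9.0591%.
Cost of preferred: Rp = 9.47 / 109.18 = 8.6737%.
Market value of equity E = 56.96 × 34.38m = 1958.2848m.
Total capital V = 1958.2848 + 354.1 + 1608 = 3920.3848.
Equity: weight = 1958.2848/3920.3848 = 0.4995; cost = 9.0591%.
Preferred: weight = 354.1/3920.3848 = 0.0903; cost = 8.6737%.
Term loan: weight = 1608/3920.3848 = 0.4102; after-tax cost = 6.35% × (1 − 21%) = 5.0165%.
WACC = 0.4995 × 9.0591% + 0.0903 × 8.6737% + 0.4102 × 5.0165% = 7.3662%.

7.37%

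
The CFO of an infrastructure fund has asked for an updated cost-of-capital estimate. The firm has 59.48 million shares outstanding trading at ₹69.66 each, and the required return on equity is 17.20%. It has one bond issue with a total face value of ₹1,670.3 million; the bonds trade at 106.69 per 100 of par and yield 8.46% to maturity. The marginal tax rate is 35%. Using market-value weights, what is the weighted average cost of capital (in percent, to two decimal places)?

Market value of equity E = 69.66 × 59.48m = 4143.3768m. Market value of debt D = 1670.3m × 106.69/100 = 1782.04307m.
Total capital V = 4143.3768 + 1782.04307 = 5925.41987.
Equity: weight = 4143.3768/5925.41987 = 0.6993; cost = 17.2%.
Bonds outstanding: weight = 1782.04307/5925.41987 = 0.3007; after-tax cost = 8.46% × (1 − 35%) = 5.4990%.
WACC = 0.6993 × 17.2000% + 0.3007 × 5.4990% = 13.6810%.

13.68%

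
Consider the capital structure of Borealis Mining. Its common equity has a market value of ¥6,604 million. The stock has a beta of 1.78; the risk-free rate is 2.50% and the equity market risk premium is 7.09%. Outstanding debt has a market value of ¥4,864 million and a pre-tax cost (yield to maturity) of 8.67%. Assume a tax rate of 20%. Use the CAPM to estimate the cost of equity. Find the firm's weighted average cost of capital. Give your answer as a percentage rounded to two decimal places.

Cost of equity via CAPM: Re = 2.5% + 1.78 × 7.09% = 15.1202%.
Total capital V = 6604 + 4864 = 11468.
Equity: weight = 6604/11468 = 0.5759; cost = 15.1202%.
Debt: weight = 4864/11468 = 0.4241; after-tax cost = 8.67% × (1 − 20%) = 6.9360%.
WACC = 0.5759 × 15.1202% + 0.4241 × 6.9360% = 11.6490%.

11.65%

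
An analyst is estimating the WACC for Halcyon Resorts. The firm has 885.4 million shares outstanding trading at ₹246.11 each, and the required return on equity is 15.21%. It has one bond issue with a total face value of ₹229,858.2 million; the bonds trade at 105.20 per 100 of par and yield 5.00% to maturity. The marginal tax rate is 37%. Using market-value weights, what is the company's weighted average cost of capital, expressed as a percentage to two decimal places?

8.87%

Market value of equity E = 246.11 × 885.4m = 217905.794m. Market value of debt D = 229858.2m × 105.2/100 = 241810.8264m.
Total capital V = 217905.794 + 241810.8264 = 459716.6204.
Equity: weight = 217905.794/459716.6204 = 0.4740; cost = 15.21%.
Bonds outstanding: weight = 241810.8264/459716.6204 = 0.5260; after-tax cost = 5% × (1 − 37%) = 3.1500%.
WACC = 0.4740 × 15.2100% + 0.5260 × 3.1500% = 8.8664%.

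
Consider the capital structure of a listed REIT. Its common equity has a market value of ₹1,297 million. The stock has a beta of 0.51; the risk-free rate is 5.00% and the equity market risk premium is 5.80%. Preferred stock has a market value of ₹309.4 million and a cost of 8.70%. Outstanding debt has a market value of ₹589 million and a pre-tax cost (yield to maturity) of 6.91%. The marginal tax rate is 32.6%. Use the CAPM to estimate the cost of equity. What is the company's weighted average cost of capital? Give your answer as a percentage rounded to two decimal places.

Cost of equity via CAPM: Re = 5.0% + 0.51 × 5.8% = 7.9580%.
Total capital V = 1297 + 309.4 + 589 = 2195.4.
Equity: weight = 1297/2195.4 = 0.5908; cost = 7.958%.
Preferred: weight = 309.4/2195.4 = 0.1409; cost = 8.7%.
Debt: weight = 589/2195.4 = 0.2683; after-tax cost = 6.91% × (1 − 32.6%) = 4.6573%.
WACC = 0.5908 × 7.9580% + 0.1409 × 8.7000% + 0.2683 × 4.6573% = 7.1770%.

7.18%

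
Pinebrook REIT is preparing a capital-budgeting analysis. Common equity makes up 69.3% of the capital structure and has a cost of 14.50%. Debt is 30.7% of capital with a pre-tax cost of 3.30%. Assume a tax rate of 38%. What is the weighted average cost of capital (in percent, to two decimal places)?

10.68%

After-tax cost of debt = 3.3% × (1 − 38%) = 2.0460%.
WACC = 0.693 × 14.5000% + 0.307 × 2.0460% = 10.6766%.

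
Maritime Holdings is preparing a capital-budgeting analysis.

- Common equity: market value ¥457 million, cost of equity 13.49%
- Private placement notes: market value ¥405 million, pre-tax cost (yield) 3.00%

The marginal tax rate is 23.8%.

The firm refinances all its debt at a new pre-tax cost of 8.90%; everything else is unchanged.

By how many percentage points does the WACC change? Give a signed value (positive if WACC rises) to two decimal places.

Current WACC:
Total capital V = 457 + 405 = 862.
Equity: weight = 457/862 = 0.5302; cost = 13.49%.
Private placement notes: weight = 405/862 = 0.4698; after-tax cost = 3% × (1 − 23.8%) = 2.2860%.
WACC = 0.5302 × 13.4900% + 0.4698 × 2.2860% = 8.2259%.
After the change:
Total capital V = 457 + 405 = 862.
Equity: weight = 457/862 = 0.5302; cost = 13.49%.
Private placement notes: weight = 405/862 = 0.4698; after-tax cost = 8.9% × (1 − 23.8%) = 6.7818%.
WACC = 0.5302 × 13.4900% + 0.4698 × 6.7818% = 10.3382%.
Change in WACC = 10.3382% − 8.2259% = 2.1123 pp.

+2.11 pp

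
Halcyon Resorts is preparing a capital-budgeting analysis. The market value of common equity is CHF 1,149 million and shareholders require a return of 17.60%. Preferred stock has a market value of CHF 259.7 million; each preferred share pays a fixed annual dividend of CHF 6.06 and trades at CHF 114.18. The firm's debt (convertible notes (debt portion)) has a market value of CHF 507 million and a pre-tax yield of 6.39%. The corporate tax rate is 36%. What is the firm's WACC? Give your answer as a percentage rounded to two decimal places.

12.36%

Cost of preferred: Rp = 6.06 / 114.18 = 5.3074%.
Total capital V = 1149 + 259.7 + 507 = 1915.7.
Equity: weight = 1149/1915.7 = 0.5998; cost = 17.6%.
Preferred: weight = 259.7/1915.7 = 0.1356; cost = 5.3074%.
Convertible notes (debt portion): weight = 507/1915.7 = 0.2647; after-tax cost = 6.39% × (1 − 36%) = 4.0896%.
WACC = 0.5998 × 17.6000% + 0.1356 × 5.3074% + 0.2647 × 4.0896% = 12.3580%.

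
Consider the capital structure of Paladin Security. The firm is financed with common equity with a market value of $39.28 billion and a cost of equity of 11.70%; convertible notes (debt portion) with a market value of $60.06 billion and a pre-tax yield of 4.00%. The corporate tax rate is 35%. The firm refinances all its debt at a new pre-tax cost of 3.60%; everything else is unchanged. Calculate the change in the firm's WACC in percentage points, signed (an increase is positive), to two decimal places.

Current WACC:
Total capital V = 39.28 + 60.06 = 99.34.
Equity: weight = 39.28/99.34 = 0.3954; cost = 11.7%.
Convertible notes (debt portion): weight = 60.06/99.34 = 0.6046; after-tax cost = 4% × (1 − 35%) = 2.6000%.
WACC = 0.3954 × 11.7000% + 0.6046 × 2.6000% = 6.1982%.
After the change:
Total capital V = 39.28 + 60.06 = 99.34.
Equity: weight = 39.28/99.34 = 0.3954; cost = 11.7%.
Convertible notes (debt portion): weight = 60.06/99.34 = 0.6046; after-tax cost = 3.6% × (1 − 35%) = 2.3400%.
WACC = 0.3954 × 11.7000% + 0.6046 × 2.3400% = 6.0410%.
Change in WACC = 6.0410% − 6.1982% = -0.1572 pp.

-0.16 pp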